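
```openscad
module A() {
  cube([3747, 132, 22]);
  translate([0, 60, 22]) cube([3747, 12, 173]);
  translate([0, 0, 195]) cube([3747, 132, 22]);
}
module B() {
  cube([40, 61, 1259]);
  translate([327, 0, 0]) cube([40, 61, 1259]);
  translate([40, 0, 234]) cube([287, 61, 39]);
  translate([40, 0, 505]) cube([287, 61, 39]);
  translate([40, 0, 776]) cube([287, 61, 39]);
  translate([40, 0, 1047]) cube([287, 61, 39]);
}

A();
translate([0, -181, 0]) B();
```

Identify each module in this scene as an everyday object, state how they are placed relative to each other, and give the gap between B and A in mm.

A is an I-beam. B is a ladder. The ladder is on the floor beside the I-beam on its −y side. The gap between the ladder and the I-beam is 120 mm.

The ladder's nearest face is 120 mm from the I-beam's −y face.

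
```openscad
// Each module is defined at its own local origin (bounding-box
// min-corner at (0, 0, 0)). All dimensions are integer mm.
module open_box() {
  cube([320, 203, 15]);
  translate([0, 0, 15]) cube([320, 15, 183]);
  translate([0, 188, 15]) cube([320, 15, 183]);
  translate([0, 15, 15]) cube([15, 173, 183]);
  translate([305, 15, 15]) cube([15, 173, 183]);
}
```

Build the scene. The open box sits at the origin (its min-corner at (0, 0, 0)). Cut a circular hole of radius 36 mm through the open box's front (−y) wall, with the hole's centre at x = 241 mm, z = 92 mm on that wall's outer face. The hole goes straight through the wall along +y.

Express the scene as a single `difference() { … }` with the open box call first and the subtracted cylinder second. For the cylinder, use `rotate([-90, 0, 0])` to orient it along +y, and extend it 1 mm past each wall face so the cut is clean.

difference() {
  open_box();
  translate([241, -1, 92]) rotate([-90, 0, 0]) cylinder(h = 17, r = 36);
}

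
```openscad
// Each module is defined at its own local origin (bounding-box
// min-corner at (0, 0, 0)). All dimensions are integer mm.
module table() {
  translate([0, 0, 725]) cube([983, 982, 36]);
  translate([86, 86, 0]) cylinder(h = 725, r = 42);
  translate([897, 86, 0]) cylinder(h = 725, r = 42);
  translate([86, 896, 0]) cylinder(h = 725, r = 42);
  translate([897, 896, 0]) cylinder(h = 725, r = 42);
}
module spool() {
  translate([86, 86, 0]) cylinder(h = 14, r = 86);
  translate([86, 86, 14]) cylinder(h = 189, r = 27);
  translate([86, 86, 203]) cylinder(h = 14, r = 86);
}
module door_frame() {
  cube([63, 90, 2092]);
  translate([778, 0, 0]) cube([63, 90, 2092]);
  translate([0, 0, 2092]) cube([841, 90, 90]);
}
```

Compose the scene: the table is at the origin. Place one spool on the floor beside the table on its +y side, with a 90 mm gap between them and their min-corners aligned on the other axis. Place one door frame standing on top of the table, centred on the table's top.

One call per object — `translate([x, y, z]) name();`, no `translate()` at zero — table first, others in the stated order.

table();
translate([0, 1072, 0]) spool();
translate([71, 446, 761]) door_frame();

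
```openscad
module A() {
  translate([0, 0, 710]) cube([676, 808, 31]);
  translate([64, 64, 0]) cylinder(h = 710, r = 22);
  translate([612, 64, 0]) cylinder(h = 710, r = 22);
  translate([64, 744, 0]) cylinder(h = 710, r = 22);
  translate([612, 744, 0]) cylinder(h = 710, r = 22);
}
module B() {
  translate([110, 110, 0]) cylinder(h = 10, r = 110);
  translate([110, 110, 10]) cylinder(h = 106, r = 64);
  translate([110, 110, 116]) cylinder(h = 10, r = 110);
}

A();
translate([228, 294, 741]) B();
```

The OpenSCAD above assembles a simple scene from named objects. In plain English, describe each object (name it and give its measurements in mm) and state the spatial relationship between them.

A is a table with a 676×808 mm rectangular top, 31 mm thick, top surface at z = 741 mm, supported by four round legs of 44 mm diameter, each leg's bounding box inset 42 mm from the nearest pair of top edges, running from the floor.

B is a spool: two coaxial disc flanges of radius 110 mm and thickness 10 mm, joined by a core cylinder of radius 64 mm and height 106 mm. The lower flange rests on z = 0 and the three cylinders share a vertical axis.

The spool is on top of the table, centred.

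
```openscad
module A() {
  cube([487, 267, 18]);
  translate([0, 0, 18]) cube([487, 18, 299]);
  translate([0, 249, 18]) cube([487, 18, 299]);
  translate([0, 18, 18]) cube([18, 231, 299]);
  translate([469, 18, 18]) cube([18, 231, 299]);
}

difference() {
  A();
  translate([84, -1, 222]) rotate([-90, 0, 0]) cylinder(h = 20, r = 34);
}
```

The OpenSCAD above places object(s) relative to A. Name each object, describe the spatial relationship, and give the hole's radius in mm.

A is an open box. The open box has a circular hole through its front wall. The hole's radius is 34 mm.

The subtracted cylinder has r = 34 mm.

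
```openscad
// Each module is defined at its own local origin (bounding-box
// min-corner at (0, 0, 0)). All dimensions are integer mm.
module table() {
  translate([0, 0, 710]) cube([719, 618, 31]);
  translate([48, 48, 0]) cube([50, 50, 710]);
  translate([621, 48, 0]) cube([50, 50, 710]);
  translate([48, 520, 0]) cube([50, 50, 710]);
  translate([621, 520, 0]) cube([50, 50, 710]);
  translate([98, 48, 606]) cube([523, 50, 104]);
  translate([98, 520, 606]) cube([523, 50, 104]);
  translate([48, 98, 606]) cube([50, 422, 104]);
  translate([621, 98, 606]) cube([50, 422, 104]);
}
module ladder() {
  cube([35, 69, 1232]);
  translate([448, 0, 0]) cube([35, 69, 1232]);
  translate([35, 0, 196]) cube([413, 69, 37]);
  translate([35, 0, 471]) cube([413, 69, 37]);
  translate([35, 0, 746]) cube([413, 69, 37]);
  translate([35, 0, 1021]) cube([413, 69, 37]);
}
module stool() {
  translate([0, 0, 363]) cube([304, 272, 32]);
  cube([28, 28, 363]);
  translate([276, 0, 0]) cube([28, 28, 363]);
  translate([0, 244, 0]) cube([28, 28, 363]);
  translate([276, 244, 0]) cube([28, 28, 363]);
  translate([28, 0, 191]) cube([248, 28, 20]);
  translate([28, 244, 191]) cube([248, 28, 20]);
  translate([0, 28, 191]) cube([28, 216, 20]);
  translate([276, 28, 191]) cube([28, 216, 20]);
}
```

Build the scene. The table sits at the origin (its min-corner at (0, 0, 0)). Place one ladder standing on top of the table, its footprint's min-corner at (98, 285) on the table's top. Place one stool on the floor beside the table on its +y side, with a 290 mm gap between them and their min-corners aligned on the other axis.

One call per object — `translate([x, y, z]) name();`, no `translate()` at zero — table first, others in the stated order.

table();
translate([98, 285, 741]) ladder();
translate([0, 908, 0]) stool();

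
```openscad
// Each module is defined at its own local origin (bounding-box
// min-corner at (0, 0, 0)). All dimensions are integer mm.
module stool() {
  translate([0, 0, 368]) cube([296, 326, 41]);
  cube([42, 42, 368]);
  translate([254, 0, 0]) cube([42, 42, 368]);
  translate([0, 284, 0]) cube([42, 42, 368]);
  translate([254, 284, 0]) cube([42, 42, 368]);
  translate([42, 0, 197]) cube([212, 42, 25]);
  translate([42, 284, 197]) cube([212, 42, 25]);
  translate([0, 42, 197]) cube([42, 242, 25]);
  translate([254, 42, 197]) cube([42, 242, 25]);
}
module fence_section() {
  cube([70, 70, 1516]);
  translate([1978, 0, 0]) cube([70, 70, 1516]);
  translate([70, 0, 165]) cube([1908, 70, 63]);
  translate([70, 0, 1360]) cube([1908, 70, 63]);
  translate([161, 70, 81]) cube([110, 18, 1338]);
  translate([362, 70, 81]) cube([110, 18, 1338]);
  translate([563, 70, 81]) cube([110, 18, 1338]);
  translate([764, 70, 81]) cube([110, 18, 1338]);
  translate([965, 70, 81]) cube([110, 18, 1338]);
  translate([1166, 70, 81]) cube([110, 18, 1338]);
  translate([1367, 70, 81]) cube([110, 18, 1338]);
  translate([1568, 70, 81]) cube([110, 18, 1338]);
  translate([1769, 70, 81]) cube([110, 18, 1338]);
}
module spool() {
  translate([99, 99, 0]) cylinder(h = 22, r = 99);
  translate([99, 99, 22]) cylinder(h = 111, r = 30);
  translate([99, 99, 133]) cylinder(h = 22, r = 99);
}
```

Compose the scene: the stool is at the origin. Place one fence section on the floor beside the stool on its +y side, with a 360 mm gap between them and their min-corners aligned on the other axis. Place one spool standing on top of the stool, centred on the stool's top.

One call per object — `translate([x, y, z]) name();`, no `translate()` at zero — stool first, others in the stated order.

stool();
translate([0, 686, 0]) fence_section();
translate([49, 64, 409]) spool();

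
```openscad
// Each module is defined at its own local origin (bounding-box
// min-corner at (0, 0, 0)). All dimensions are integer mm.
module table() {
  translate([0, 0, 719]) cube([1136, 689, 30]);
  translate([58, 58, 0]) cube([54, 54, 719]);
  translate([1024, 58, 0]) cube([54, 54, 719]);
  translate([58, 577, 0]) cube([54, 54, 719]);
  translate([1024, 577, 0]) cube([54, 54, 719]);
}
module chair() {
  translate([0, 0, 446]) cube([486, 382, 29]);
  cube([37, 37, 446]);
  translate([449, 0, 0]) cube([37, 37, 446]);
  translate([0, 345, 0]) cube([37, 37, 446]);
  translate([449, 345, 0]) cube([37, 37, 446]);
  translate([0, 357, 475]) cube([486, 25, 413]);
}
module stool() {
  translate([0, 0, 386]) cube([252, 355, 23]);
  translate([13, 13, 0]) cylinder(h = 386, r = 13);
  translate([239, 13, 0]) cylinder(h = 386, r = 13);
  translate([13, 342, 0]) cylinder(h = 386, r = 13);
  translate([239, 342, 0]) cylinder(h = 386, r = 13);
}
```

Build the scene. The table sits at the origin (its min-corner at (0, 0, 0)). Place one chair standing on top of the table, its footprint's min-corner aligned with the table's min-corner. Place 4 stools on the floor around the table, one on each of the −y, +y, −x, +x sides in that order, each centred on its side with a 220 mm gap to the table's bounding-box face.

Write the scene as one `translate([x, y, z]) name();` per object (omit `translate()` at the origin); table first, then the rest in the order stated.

table();
translate([0, 0, 749]) chair();
translate([442, -575, 0]) stool();
translate([442, 909, 0]) stool();
translate([-472, 167, 0]) stool();
translate([1356, 167, 0]) stool();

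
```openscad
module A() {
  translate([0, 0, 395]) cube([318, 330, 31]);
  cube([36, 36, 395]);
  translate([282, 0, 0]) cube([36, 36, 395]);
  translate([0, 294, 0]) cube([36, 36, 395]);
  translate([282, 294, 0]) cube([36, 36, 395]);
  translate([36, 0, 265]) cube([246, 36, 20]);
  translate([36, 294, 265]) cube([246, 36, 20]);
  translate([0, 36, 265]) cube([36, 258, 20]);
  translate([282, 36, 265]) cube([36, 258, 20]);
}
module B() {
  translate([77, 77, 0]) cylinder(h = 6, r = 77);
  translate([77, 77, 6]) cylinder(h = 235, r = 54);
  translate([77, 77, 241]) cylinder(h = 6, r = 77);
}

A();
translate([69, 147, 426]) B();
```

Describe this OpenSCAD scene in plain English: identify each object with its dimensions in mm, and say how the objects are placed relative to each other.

A is a four-legged stool. The seat is 318×330 mm, 31 mm thick, top at z = 426 mm. It stands on four square legs, each 36×36 mm in cross-section, from z = 0 to the seat underside, each flush with a corner of the seat. Four stretchers, 36 mm wide and 20 mm tall, connect adjacent legs with their undersides at z = 265 mm, each running between the inner faces of the legs it joins and aligned with the legs' outer faces on the other axis.

B is a spool: two coaxial disc flanges of radius 77 mm and thickness 6 mm, joined by a core cylinder of radius 54 mm and height 235 mm. The lower flange rests on z = 0 and the three cylinders share a vertical axis.

The spool is on top of the stool.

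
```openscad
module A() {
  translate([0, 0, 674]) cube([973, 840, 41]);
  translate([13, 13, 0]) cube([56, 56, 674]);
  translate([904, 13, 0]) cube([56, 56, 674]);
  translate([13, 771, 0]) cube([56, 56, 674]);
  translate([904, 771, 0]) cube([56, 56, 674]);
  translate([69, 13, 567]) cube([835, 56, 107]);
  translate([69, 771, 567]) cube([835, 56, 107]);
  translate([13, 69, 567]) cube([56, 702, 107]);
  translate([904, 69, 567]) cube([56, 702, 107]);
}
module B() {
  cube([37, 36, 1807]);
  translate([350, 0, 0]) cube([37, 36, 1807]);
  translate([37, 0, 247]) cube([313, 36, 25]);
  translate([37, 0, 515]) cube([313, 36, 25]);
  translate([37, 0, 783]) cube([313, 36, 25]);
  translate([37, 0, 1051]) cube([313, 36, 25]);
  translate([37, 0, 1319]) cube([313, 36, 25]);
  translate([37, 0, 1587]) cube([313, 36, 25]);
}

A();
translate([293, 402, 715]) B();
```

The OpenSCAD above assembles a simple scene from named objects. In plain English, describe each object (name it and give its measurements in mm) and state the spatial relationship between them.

A is a rectangular dining table. The top is 973×840×41 mm with its upper surface at z = 715 mm. It stands on four 56×56 mm square legs, each inset 13 mm from the nearest pair of top edges, running from the floor to the underside of the top. Four apron rails, 56 mm thick and 107 mm tall, run between adjacent legs with their top edges flush with the underside of the top and their outer faces flush with the legs' outer faces.

B is a straight ladder. Two 37×36 mm vertical rails, 1807 mm tall, stand 387 mm apart (outside-to-outside) with their front faces coplanar on the −y side. 6 rungs, each 36 mm deep and 25 mm tall, span between the inner faces of the rails, front faces flush with the rails. The lowest rung's underside is at z = 247 mm and rungs are spaced 268 mm apart (underside to underside).

The ladder is on top of the table, centred.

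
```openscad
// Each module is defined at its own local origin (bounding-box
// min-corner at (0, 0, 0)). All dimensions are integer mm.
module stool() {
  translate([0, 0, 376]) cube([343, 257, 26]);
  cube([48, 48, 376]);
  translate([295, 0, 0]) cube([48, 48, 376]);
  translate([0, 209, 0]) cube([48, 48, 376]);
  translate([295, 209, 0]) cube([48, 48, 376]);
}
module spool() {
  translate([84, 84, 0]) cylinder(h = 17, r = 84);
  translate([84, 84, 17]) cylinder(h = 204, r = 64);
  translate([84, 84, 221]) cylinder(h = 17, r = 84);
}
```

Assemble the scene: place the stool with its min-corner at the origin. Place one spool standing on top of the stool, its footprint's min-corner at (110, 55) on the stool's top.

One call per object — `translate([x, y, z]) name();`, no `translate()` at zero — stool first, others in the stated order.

stool();
translate([110, 55, 402]) spool();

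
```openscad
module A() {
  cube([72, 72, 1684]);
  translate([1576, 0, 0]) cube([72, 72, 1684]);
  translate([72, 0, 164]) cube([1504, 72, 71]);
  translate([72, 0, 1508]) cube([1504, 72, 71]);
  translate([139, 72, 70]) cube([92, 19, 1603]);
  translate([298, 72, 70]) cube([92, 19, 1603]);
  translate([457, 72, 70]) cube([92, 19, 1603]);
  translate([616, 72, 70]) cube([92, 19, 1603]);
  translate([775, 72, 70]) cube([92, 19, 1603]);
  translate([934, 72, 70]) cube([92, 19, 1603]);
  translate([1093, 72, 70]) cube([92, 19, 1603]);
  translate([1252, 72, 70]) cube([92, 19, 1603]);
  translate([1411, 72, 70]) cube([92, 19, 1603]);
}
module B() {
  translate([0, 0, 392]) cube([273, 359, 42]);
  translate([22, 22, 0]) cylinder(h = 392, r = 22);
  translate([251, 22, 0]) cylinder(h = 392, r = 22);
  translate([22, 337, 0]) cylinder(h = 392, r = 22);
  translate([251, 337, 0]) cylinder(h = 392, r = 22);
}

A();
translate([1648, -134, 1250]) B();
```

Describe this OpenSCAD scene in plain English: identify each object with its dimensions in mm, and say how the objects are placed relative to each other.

A is a fence section. Two 72×72 mm posts, 1684 mm tall, stand on the floor with a clear span of 1504 mm between their inner faces. Two horizontal rails of 72×71 mm section span the gap between the posts with their undersides at z = 164 mm and z = 1508 mm, flush with the posts' −y face. 9 pickets, each 92 mm wide, 19 mm thick and 1603 mm tall, are fixed to the +y face of the rails with their bottoms at z = 70 mm, evenly spaced across the span with equal gaps (rounded down to the nearest mm) at the −x end and between each pair — any rounding remainder accumulates at the +x end.

B is a four-legged stool. The seat is a 273×359×42 mm slab whose top surface is at z = 434 mm; four round legs, each 44 mm in diameter, run from the floor (z = 0) to the underside of the seat, each leg's axis is inset half a diameter from the nearest pair of seat edges (so the leg's bounding box is flush with the corner).

The stool is beside the fence section with their tops flush at z = 1684.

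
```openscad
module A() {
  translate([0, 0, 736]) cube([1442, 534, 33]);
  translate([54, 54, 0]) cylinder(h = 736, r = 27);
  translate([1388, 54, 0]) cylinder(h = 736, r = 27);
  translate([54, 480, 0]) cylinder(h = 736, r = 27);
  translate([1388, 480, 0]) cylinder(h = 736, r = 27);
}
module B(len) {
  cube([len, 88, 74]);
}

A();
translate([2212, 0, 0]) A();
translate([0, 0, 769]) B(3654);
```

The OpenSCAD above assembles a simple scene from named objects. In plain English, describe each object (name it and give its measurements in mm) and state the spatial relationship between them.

A is a table with a 1442×534 mm rectangular top, 33 mm thick, top surface at z = 769 mm, supported by four round legs of 54 mm diameter, each leg's bounding box inset 27 mm from the nearest pair of top edges, running from the floor.

B is a rectangular beam 3654 mm long (x), 88 mm deep (y), 74 mm thick (z).

The beam spans the tops of two tables placed 770 mm apart, resting at z = 769 mm.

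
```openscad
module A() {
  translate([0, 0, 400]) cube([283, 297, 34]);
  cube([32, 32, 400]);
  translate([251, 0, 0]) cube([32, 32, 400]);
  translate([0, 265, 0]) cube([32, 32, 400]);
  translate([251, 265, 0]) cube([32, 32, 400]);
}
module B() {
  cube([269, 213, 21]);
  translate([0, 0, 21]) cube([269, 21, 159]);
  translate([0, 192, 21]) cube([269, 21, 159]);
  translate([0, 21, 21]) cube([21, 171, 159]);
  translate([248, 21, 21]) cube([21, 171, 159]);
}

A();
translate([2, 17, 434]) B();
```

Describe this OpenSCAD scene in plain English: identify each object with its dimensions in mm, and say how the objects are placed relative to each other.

A is a four-legged stool. The seat is a 283×297×34 mm slab whose top surface is at z = 434 mm; four square legs, each 32×32 mm in cross-section, run from the floor (z = 0) to the underside of the seat, each flush with a corner of the seat.

B is an open-topped rectangular box: outside dimensions 269×213×180 mm, with a uniform wall and base thickness of 21 mm. The base is a full 269×213 slab on the floor; four walls sit on top of the base. The front and back walls (the −y and +y sides) span the full width; the two side walls fit between them.

The open box is on top of the stool.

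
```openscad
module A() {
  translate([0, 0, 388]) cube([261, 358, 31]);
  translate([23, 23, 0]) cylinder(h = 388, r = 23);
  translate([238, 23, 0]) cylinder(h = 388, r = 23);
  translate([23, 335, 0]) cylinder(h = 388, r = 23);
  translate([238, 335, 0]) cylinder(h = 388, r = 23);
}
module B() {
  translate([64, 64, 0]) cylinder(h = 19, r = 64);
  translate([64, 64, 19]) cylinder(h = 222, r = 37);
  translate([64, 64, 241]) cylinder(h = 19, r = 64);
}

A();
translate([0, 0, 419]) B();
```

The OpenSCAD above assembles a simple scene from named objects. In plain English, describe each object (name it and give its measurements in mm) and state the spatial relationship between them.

A is a four-legged stool. The seat is 261×358 mm, 31 mm thick, top at z = 419 mm. It stands on four round legs, each 46 mm in diameter, from z = 0 to the seat underside, each leg's axis is inset half a diameter from the nearest pair of seat edges (so the leg's bounding box is flush with the corner).

B is a spool: two coaxial disc flanges of radius 64 mm and thickness 19 mm, joined by a core cylinder of radius 37 mm and height 222 mm. The lower flange rests on z = 0 and the three cylinders share a vertical axis.

The spool is on top of the stool.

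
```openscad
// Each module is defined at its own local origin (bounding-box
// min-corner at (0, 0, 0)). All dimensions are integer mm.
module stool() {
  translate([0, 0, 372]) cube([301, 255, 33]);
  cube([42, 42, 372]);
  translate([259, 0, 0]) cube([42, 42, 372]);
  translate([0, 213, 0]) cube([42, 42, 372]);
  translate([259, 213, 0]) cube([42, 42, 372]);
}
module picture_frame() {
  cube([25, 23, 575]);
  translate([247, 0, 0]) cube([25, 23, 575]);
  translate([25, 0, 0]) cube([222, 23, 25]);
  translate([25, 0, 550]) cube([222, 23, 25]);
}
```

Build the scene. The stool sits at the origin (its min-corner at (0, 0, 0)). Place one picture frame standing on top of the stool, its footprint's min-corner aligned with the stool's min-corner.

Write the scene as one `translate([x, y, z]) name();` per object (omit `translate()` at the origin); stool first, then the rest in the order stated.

stool();
translate([0, 0, 405]) picture_frame();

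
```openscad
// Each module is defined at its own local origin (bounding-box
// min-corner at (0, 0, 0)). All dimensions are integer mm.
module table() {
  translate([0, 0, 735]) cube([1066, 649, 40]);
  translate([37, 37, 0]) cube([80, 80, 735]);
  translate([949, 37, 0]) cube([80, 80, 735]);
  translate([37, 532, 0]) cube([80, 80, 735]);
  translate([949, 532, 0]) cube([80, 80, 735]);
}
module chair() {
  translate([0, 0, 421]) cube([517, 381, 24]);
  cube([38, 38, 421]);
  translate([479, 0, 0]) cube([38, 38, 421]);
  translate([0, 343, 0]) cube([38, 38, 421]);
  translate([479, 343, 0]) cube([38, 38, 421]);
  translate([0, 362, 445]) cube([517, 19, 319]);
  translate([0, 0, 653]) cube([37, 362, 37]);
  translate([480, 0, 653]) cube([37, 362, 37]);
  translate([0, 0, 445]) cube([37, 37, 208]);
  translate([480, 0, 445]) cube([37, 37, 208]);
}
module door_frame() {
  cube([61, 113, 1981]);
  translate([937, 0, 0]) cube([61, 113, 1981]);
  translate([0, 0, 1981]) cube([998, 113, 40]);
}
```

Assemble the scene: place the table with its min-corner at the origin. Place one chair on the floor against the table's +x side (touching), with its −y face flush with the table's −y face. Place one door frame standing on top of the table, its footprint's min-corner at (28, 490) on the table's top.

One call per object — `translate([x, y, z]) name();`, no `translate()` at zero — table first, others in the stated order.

table();
translate([1066, 0, 0]) chair();
translate([28, 490, 775]) door_frame();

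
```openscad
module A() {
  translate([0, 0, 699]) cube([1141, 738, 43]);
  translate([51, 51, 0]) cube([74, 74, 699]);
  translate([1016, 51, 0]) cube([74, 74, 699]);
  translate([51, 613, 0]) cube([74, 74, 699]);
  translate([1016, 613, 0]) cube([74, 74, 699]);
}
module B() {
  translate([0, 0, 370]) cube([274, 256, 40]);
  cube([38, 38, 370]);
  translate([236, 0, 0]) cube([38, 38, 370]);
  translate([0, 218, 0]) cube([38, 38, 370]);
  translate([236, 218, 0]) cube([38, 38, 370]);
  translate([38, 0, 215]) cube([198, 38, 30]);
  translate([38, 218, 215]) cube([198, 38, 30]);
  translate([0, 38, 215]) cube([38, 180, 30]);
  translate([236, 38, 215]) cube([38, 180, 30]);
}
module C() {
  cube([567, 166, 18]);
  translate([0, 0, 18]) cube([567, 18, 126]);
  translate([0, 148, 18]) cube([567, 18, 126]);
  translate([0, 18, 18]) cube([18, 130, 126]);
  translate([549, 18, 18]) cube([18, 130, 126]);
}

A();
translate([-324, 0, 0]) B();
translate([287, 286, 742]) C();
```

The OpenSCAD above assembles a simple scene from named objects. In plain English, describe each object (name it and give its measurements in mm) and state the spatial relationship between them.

A is a table: top 1141 mm (x) × 738 mm (y), 43 mm thick, upper face at z = 742 mm, on four 74×74 mm square legs, each inset 51 mm from the nearest pair of top edges, running from z = 0 to the bottom of the top.

B is a four-legged stool. The seat is 274×256 mm, 40 mm thick, top at z = 410 mm. It stands on four square legs, each 38×38 mm in cross-section, from z = 0 to the seat underside, each flush with a corner of the seat. Four stretchers, 38 mm wide and 30 mm tall, connect adjacent legs with their undersides at z = 215 mm, each running between the inner faces of the legs it joins and aligned with the legs' outer faces on the other axis.

C is an open-topped rectangular box: outside dimensions 567×166×144 mm, with a uniform wall and base thickness of 18 mm. The base is a full 567×166 slab on the floor; four walls sit on top of the base. The front and back walls (the −y and +y sides) span the full width; the two side walls fit between them.

The stool is on the floor beside the table on its −x side. The open box is on top of the table, centred.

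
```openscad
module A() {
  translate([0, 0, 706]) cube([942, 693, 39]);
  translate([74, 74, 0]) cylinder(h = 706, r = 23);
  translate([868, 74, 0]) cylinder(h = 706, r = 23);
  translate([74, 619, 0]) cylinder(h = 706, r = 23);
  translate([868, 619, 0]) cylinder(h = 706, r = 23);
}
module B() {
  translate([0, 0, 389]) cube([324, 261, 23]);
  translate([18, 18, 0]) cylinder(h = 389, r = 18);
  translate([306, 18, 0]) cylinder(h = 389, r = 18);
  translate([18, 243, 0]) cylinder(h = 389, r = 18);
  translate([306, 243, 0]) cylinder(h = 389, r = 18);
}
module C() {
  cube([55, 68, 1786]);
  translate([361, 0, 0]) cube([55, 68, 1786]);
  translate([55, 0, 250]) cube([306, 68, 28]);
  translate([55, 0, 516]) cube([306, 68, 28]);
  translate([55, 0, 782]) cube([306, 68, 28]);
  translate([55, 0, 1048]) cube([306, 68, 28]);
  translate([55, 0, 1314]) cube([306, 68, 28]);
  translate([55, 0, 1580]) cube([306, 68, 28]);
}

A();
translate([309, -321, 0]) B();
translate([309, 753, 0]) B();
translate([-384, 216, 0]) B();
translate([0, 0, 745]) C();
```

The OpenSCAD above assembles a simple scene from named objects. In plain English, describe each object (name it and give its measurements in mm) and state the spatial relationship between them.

A is a table: top 942 mm (x) × 693 mm (y), 39 mm thick, upper face at z = 745 mm, on four round legs of 46 mm diameter, each leg's bounding box inset 51 mm from the nearest pair of top edges, running from z = 0 to the bottom of the top.

B is a simple wooden stool: a rectangular seat 324 mm (x) by 261 mm (y), 23 mm thick, top face at z = 412 mm, on four round legs, each 36 mm in diameter. The legs rest on z = 0, each leg's axis is inset half a diameter from the nearest pair of seat edges (so the leg's bounding box is flush with the corner).

C is a straight ladder. Two 55×68 mm vertical rails, 1786 mm tall, stand 416 mm apart (outside-to-outside) with their front faces coplanar on the −y side. 6 rungs, each 68 mm deep and 28 mm tall, span between the inner faces of the rails, front faces flush with the rails. The lowest rung's underside is at z = 250 mm and rungs are spaced 266 mm apart (underside to underside).

Three stools sit around the table at the −y, +y, −x sides. The ladder is on top of the table.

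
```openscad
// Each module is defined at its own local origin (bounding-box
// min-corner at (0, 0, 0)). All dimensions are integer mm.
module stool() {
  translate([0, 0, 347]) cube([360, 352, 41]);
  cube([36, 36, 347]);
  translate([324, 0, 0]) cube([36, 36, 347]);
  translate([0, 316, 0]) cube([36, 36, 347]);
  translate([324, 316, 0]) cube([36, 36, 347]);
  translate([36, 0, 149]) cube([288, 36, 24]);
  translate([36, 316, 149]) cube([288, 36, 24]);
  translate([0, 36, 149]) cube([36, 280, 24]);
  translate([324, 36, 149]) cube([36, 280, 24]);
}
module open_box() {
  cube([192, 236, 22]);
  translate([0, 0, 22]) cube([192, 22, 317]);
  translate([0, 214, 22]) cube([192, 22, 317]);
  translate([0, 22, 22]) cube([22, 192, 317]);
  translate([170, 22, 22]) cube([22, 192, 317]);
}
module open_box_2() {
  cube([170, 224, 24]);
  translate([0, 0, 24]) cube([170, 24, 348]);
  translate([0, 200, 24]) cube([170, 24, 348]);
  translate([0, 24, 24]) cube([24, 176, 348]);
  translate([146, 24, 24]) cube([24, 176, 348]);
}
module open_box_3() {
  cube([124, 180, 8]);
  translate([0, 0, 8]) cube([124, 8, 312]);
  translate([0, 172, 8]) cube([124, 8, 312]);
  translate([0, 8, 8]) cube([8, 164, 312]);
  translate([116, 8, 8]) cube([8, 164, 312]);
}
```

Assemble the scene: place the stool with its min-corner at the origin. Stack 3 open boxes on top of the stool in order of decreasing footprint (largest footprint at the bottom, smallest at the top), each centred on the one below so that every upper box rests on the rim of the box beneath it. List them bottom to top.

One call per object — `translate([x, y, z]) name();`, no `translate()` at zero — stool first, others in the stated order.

stool();
translate([84, 58, 388]) open_box();
translate([95, 64, 727]) open_box_2();
translate([118, 86, 1099]) open_box_3();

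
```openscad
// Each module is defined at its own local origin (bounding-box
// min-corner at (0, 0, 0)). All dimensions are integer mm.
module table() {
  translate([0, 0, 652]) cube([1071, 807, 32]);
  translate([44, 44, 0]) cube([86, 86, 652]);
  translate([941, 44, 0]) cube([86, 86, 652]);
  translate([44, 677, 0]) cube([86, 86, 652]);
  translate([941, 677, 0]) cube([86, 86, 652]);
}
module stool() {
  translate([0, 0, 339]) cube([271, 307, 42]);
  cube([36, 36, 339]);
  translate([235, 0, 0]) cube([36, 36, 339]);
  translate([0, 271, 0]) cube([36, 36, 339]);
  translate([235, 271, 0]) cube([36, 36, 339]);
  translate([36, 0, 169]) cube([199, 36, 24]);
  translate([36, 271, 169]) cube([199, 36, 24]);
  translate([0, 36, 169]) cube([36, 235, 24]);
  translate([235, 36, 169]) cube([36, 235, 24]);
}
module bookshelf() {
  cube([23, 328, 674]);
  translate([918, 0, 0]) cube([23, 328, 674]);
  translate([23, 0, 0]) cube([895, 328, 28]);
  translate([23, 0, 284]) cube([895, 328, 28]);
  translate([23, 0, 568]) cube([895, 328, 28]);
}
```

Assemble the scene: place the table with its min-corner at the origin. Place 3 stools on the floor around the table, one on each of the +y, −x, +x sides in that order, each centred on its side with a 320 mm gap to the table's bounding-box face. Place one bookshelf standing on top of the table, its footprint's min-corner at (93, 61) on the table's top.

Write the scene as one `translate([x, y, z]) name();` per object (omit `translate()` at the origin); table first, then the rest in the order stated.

table();
translate([400, 1127, 0]) stool();
translate([-591, 250, 0]) stool();
translate([1391, 250, 0]) stool();
translate([93, 61, 684]) bookshelf();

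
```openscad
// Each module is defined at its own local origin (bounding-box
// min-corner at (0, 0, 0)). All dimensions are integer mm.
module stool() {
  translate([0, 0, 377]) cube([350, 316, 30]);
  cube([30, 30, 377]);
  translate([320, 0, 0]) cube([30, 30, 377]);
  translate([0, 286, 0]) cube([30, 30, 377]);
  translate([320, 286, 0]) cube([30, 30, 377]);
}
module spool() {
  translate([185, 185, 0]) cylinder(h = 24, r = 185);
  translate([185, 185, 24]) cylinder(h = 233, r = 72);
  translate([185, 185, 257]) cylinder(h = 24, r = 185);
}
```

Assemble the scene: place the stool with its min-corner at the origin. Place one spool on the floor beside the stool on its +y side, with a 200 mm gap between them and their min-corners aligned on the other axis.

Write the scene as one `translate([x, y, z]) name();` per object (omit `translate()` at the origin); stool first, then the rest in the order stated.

stool();
translate([0, 516, 0]) spool();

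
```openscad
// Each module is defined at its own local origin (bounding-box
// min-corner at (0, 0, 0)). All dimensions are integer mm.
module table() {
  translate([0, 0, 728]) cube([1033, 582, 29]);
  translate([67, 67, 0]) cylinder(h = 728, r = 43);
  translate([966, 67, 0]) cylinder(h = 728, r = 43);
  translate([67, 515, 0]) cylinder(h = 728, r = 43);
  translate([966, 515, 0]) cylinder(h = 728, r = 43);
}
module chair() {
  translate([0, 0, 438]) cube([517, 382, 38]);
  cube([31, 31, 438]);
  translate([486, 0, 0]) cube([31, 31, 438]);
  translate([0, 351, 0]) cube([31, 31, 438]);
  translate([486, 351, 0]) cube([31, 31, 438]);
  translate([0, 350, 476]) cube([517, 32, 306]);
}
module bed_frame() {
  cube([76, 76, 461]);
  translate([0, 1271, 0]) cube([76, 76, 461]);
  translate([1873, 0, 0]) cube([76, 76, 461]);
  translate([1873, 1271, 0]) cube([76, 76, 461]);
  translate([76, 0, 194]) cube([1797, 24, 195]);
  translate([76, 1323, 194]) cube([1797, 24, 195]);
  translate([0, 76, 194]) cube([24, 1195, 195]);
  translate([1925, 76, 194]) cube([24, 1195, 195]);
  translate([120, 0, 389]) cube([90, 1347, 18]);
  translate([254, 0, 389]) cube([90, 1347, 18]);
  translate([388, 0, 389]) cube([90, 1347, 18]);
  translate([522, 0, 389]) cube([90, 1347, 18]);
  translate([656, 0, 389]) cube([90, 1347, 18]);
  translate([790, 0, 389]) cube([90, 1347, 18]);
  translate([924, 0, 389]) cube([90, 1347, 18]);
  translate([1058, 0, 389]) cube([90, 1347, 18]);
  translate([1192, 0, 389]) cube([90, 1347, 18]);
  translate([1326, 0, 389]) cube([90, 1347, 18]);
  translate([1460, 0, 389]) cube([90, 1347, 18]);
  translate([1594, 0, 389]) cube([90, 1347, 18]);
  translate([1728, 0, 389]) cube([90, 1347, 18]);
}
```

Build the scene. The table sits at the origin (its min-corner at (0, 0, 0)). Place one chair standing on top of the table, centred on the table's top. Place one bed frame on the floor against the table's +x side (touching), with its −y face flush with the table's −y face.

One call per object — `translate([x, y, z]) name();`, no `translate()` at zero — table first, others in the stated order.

table();
translate([258, 100, 757]) chair();
translate([1033, 0, 0]) bed_frame();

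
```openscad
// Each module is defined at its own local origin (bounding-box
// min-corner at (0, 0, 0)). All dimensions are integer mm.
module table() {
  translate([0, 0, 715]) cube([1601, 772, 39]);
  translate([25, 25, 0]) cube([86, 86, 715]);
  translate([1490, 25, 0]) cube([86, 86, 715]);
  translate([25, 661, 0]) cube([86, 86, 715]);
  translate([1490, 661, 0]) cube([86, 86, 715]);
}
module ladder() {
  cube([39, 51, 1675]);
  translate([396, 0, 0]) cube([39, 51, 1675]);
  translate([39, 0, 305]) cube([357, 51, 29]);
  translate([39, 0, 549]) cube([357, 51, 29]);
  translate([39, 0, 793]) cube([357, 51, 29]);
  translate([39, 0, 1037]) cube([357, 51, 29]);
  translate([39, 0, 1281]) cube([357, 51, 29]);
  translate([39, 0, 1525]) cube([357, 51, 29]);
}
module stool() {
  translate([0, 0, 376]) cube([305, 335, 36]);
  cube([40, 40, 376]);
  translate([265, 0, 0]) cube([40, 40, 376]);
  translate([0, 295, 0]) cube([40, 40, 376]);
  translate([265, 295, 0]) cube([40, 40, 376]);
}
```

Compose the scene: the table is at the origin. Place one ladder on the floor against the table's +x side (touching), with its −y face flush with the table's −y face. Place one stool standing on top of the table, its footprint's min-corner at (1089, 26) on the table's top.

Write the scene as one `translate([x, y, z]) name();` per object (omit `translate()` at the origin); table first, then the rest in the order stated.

table();
translate([1601, 0, 0]) ladder();
translate([1089, 26, 754]) stool();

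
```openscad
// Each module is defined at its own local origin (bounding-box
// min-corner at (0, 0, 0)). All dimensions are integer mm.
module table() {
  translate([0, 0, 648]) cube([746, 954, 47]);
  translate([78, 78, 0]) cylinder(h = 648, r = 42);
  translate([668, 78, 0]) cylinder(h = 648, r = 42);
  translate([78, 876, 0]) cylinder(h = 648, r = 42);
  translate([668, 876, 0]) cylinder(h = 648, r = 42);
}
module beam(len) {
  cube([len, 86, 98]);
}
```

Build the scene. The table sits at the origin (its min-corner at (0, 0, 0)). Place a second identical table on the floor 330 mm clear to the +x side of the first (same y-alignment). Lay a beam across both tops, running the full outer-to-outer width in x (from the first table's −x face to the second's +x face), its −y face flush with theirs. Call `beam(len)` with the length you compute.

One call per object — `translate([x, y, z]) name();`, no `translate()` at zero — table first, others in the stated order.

table();
translate([1076, 0, 0]) table();
translate([0, 0, 695]) beam(1822);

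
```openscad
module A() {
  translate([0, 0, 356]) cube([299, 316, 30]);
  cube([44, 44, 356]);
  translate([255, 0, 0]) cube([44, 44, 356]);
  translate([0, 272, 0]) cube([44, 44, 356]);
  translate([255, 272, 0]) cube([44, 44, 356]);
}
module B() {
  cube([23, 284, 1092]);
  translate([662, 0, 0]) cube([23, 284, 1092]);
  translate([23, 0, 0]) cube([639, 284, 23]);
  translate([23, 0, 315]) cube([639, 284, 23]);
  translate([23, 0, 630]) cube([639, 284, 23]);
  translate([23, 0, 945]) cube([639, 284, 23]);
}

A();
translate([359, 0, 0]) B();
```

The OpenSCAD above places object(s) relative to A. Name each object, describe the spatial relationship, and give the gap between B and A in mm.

The bookshelf's nearest face is 60 mm from the stool's +x face.

A is a stool. B is a bookshelf. The bookshelf is on the floor beside the stool on its +x side. The gap between the bookshelf and the stool is 60 mm.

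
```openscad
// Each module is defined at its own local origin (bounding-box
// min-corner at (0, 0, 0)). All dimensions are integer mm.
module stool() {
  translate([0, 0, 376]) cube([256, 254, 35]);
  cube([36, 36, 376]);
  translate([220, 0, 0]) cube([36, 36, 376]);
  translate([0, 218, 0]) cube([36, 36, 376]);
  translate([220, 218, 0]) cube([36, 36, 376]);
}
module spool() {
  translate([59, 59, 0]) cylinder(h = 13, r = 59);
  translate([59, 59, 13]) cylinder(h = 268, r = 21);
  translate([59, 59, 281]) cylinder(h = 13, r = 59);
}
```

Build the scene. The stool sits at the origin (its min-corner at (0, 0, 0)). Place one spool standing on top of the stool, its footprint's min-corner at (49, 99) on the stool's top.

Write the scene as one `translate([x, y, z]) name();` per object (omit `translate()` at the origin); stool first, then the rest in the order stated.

stool();
translate([49, 99, 411]) spool();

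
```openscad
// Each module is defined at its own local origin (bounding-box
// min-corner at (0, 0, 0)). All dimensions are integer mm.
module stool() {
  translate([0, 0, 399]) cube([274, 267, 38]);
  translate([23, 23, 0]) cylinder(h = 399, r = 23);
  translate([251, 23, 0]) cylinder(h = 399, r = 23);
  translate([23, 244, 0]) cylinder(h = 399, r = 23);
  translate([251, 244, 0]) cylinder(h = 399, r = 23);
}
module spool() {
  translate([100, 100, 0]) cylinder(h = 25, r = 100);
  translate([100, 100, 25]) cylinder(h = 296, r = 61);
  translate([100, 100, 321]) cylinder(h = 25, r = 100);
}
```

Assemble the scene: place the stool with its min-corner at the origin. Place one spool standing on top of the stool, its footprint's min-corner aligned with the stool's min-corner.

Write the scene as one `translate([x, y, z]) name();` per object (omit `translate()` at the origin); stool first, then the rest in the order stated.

stool();
translate([0, 0, 437]) spool();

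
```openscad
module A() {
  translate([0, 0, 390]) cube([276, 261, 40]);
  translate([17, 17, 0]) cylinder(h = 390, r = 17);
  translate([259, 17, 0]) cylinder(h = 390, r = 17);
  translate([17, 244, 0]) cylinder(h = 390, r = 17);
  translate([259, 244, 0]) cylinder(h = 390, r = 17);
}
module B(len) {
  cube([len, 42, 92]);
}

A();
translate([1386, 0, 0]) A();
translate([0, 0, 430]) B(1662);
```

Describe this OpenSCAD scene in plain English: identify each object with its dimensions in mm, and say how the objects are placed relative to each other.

A is a four-legged stool. The seat is 276×261 mm, 40 mm thick, top at z = 430 mm. It stands on four round legs, each 34 mm in diameter, from z = 0 to the seat underside, each leg's axis is inset half a diameter from the nearest pair of seat edges (so the leg's bounding box is flush with the corner).

B is a rectangular beam 1662 mm long (x), 42 mm deep (y), 92 mm thick (z).

The beam spans the tops of two stools placed 1110 mm apart, resting at z = 430 mm.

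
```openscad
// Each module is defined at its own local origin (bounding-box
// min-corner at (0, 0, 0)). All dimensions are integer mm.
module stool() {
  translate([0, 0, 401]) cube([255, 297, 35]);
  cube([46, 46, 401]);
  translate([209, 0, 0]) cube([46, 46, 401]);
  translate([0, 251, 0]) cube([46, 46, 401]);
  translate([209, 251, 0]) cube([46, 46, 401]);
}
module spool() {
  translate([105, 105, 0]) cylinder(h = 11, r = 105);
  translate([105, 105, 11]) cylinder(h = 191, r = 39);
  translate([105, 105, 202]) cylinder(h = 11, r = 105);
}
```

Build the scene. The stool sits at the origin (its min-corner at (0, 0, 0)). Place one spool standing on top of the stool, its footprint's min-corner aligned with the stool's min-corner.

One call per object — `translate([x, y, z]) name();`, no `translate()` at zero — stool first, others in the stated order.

stool();
translate([0, 0, 436]) spool();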